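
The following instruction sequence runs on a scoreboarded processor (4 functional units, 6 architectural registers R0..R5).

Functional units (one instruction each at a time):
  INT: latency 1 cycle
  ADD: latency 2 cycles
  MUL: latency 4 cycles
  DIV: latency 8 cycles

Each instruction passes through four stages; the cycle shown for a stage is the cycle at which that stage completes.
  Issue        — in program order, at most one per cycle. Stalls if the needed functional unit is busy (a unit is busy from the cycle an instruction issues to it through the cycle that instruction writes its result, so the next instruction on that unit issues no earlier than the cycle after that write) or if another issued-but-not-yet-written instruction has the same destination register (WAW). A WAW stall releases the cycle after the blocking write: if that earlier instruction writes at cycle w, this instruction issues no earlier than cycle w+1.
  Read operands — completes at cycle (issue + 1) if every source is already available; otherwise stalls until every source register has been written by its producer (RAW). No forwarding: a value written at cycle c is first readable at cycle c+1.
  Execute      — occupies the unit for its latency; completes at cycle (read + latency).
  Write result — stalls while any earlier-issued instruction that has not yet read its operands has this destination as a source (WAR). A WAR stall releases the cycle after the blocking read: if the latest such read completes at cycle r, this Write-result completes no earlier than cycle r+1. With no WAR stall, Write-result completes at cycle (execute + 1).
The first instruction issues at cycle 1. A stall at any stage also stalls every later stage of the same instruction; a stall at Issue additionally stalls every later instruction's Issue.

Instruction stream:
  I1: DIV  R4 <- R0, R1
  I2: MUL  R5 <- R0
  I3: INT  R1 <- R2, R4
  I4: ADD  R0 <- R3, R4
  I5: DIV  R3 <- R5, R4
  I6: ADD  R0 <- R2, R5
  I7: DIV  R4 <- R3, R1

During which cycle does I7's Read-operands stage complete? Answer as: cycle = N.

[1] I1 issues→DIV
[2] I1 reads · I2 issues→MUL
[3] I2 reads · I3 issues→INT
[4] I4 issues→ADD
[7] I2 exec-done
[8] I2 writes R5
[10] I1 exec-done
[11] I1 writes R4
[12] I3 reads · I4 reads · I5 issues→DIV
[13] I3 exec-done · I5 reads
[14] I3 writes R1 · I4 exec-done
[15] I4 writes R0
[16] I6 issues→ADD
[17] I6 reads
[19] I6 exec-done
[20] I6 writes R0
[21] I5 exec-done
[22] I5 writes R3
[23] I7 issues→DIV
[24] I7 reads
[32] I7 exec-done
[33] I7 writes R4

cycle = 24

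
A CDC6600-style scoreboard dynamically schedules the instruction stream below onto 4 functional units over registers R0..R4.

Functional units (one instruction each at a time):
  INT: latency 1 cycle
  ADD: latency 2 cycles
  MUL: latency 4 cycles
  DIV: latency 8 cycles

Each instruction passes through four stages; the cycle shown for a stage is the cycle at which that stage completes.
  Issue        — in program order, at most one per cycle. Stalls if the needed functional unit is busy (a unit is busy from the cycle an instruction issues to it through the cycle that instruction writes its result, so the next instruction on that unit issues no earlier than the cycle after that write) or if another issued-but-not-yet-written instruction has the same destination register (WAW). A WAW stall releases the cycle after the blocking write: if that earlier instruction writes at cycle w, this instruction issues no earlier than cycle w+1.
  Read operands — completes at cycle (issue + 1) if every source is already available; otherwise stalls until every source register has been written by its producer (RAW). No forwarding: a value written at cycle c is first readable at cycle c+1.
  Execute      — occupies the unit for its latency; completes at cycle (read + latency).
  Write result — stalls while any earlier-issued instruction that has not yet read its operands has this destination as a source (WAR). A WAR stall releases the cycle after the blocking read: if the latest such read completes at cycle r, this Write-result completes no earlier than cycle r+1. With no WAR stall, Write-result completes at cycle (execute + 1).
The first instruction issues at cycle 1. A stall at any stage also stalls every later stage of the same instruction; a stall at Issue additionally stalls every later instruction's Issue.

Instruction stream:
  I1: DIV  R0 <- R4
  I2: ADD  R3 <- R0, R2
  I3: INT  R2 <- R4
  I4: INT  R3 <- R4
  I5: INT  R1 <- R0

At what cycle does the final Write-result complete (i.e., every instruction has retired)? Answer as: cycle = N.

I1 -> (1, 2, 10, 11)
I2 -> (2, 12, 14, 15)  // RAW R0: wait I1 write@11
I3 -> (3, 4, 5, 13)  // WAR R2: wait I2 read@12
I4 -> (16, 17, 18, 19)  // WAW R3: wait I2 write@15
I5 -> (20, 21, 22, 23)  // struct: INT busy until I4 writes@19

cycle = 23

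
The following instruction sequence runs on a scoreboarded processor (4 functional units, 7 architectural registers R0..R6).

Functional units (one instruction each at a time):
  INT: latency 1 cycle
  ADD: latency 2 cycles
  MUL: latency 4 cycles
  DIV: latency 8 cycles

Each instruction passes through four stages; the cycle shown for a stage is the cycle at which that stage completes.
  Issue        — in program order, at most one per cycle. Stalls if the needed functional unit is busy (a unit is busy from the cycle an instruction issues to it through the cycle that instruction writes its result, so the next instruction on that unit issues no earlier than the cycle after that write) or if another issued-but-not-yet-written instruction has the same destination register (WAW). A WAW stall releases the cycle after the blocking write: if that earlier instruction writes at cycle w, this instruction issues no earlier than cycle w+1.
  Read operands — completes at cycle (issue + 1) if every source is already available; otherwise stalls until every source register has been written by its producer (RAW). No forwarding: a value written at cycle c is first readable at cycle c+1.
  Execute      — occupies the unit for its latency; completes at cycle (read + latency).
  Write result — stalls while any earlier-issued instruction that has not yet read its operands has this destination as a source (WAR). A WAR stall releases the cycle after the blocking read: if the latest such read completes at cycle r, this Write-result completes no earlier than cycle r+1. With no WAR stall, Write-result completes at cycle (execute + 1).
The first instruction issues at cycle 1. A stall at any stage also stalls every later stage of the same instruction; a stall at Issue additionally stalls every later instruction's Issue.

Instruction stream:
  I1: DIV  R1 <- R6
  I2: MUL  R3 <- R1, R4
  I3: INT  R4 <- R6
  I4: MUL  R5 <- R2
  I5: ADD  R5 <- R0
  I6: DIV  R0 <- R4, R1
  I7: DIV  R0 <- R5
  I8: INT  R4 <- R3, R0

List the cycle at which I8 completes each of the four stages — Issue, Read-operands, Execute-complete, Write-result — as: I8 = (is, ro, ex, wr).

I8 = (38, 48, 49, 50)

t=1  I1 dispatched to DIV
t=2  I1 operands ready · I2 dispatched to MUL
t=3  I3 dispatched to INT
t=4  I3 operands ready
t=5  I3 complete
t=10  I1 complete
t=11  R1←I1
t=12  I2 operands ready
t=13  R4←I3
t=16  I2 complete
t=17  R3←I2
t=18  I4 dispatched to MUL
t=19  I4 operands ready
t=23  I4 complete
t=24  R5←I4
t=25  I5 dispatched to ADD
t=26  I5 operands ready · I6 dispatched to DIV
t=27  I6 operands ready
t=28  I5 complete
t=29  R5←I5
t=35  I6 complete
t=36  R0←I6
t=37  I7 dispatched to DIV
t=38  I7 operands ready · I8 dispatched to INT
t=46  I7 complete
t=47  R0←I7
t=48  I8 operands ready
t=49  I8 complete
t=50  R4←I8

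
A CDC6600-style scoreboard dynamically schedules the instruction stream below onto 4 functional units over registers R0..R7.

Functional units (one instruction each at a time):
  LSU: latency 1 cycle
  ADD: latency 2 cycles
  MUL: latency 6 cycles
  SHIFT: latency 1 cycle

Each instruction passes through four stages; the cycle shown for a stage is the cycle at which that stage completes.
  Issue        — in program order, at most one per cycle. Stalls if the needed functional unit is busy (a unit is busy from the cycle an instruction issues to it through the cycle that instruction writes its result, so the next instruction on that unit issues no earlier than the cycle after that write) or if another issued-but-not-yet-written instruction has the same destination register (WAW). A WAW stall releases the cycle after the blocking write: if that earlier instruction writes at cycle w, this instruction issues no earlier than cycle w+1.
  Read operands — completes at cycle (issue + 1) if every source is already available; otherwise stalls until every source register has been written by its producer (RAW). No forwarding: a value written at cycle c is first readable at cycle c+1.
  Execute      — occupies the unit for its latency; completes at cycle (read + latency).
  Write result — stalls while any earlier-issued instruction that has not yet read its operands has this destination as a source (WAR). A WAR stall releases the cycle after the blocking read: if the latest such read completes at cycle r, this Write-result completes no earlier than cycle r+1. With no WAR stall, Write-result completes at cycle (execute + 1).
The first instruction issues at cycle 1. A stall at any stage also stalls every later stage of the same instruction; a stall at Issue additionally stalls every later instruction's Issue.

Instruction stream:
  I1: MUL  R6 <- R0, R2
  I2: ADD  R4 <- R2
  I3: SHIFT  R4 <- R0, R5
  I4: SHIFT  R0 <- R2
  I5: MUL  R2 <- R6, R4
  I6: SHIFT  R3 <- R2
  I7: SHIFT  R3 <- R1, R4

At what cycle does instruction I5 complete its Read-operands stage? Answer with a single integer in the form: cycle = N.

I1  is:1  ro:2  ex:8  wr:9
I2  is:2  ro:3  ex:5  wr:6
I3  is:7  ro:8  ex:9  wr:10  — WAW R4: wait I2 write@6
I4  is:11  ro:12  ex:13  wr:14  — struct: SHIFT busy until I3 writes@10
I5  is:12  ro:13  ex:19  wr:20
I6  is:15  ro:21  ex:22  wr:23  — struct: SHIFT busy until I4 writes@14, RAW R2: wait I5 write@20
I7  is:24  ro:25  ex:26  wr:27  — struct: SHIFT busy until I6 writes@23

cycle = 13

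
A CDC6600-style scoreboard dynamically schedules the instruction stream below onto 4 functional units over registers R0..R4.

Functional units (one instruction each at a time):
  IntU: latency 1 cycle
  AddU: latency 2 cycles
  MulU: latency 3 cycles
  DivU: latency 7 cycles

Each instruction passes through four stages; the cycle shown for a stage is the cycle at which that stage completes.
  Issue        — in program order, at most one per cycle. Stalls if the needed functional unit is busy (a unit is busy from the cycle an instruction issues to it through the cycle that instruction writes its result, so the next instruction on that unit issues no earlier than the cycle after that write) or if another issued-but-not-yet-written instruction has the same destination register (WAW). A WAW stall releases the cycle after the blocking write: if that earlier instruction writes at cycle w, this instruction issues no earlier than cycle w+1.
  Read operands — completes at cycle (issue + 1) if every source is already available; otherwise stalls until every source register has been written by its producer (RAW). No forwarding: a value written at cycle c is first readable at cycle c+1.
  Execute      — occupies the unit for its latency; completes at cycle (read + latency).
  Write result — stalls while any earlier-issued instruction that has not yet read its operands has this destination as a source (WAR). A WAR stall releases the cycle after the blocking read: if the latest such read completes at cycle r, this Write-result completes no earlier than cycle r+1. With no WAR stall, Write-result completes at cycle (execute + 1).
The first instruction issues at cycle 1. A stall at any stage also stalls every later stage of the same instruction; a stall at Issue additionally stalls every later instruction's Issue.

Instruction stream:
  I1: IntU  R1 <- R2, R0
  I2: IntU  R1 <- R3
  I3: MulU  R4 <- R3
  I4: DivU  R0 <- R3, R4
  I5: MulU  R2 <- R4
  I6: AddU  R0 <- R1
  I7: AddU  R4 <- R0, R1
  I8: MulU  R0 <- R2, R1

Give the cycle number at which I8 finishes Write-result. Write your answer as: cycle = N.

cycle = 32

I1: IS=1 RO=2 EX=3 WR=4
I2: IS=5 RO=6 EX=7 WR=8  [struct: IntU busy until I1 writes@4]
I3: IS=6 RO=7 EX=10 WR=11
I4: IS=7 RO=12 EX=19 WR=20  [RAW R4: wait I3 write@11]
I5: IS=12 RO=13 EX=16 WR=17  [struct: MulU busy until I3 writes@11]
I6: IS=21 RO=22 EX=24 WR=25  [WAW R0: wait I4 write@20]
I7: IS=26 RO=27 EX=29 WR=30  [struct: AddU busy until I6 writes@25]
I8: IS=27 RO=28 EX=31 WR=32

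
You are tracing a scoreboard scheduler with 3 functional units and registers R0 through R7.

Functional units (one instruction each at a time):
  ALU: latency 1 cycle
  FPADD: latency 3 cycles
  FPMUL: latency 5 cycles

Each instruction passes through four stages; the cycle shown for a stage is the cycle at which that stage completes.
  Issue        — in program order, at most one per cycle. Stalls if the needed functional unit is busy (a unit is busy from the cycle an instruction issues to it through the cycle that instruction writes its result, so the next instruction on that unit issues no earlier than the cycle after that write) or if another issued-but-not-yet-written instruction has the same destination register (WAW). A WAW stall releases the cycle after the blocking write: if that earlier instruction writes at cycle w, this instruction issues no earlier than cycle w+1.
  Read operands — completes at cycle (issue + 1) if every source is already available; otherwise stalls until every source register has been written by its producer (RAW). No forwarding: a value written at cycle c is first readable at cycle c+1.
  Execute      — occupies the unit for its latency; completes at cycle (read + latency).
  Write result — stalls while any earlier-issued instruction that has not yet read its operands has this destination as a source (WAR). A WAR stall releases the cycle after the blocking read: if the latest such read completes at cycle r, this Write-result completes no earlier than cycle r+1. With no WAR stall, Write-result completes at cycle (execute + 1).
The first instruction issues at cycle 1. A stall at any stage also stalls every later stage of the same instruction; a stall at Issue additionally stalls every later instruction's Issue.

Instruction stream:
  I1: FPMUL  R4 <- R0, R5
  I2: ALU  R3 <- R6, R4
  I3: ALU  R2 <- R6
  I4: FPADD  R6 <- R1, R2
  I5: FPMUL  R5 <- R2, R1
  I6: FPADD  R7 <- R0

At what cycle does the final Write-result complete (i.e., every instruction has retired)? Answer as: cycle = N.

cycle = 26

c1: I1 dispatched to FPMUL
c2: I1 operands ready | I2 dispatched to ALU
c7: I1 complete
c8: R4←I1
c9: I2 operands ready
c10: I2 complete
c11: R3←I2
c12: I3 dispatched to ALU
c13: I3 operands ready | I4 dispatched to FPADD
c14: I3 complete | I5 dispatched to FPMUL
c15: R2←I3
c16: I4 operands ready | I5 operands ready
c19: I4 complete
c20: R6←I4
c21: I5 complete | I6 dispatched to FPADD
c22: R5←I5 | I6 operands ready
c25: I6 complete
c26: R7←I6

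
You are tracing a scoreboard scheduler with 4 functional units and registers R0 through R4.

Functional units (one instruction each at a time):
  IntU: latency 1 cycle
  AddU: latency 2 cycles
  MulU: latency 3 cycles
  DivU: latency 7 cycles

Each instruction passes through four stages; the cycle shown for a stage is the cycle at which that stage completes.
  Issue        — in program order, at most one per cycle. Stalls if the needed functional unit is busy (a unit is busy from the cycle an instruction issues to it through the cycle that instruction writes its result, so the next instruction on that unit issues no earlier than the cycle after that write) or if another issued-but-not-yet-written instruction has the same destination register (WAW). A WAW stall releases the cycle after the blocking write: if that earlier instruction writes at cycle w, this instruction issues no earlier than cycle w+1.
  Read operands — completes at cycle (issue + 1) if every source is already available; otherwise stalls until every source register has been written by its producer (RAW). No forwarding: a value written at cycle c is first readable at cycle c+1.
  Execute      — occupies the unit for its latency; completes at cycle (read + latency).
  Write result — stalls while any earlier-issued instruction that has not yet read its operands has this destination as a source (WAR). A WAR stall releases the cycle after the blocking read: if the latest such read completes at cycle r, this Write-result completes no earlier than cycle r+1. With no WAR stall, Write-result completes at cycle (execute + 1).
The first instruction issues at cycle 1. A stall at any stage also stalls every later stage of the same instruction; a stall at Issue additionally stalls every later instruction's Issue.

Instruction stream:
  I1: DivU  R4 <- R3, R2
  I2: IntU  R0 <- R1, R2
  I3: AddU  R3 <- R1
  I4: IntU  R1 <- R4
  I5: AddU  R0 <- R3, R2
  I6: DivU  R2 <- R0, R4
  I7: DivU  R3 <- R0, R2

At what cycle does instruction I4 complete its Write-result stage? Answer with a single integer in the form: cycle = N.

cycle = 13

[I1] 1/2/9/10
[I2] 2/3/4/5
[I3] 3/4/6/7
[I4] 6/11/12/13  (struct: IntU busy until I2 writes@5; RAW R4: wait I1 write@10)
[I5] 8/9/11/12  (struct: AddU busy until I3 writes@7)
[I6] 11/13/20/21  (struct: DivU busy until I1 writes@10; RAW R0: wait I5 write@12)
[I7] 22/23/30/31  (struct: DivU busy until I6 writes@21)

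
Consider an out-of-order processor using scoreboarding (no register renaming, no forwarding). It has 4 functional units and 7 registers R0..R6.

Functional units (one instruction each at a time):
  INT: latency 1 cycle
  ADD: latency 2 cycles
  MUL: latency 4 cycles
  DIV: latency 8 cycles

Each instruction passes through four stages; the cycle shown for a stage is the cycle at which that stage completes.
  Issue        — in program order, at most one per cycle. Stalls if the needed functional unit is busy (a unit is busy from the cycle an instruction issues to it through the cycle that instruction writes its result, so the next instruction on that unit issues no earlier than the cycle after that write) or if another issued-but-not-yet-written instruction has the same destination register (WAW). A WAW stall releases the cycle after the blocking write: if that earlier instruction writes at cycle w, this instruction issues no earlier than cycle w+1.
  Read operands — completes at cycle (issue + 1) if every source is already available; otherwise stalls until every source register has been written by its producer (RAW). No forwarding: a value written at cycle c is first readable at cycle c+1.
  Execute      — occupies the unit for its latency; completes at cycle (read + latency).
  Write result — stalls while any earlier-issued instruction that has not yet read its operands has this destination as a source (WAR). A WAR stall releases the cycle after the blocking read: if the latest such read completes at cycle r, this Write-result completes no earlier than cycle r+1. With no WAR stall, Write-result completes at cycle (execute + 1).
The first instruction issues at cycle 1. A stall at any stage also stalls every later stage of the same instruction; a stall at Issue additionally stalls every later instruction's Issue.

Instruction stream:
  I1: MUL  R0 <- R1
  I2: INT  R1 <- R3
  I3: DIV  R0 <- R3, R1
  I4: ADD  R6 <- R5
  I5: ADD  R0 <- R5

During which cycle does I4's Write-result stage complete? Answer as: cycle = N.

cycle = 13

c1: I1→MUL
c2: I1 RO · I2→INT
c3: I2 RO
c4: I2 EX
c5: I2 WR R1
c6: I1 EX
c7: I1 WR R0
c8: I3→DIV
c9: I3 RO · I4→ADD
c10: I4 RO
c12: I4 EX
c13: I4 WR R6
c17: I3 EX
c18: I3 WR R0
c19: I5→ADD
c20: I5 RO
c22: I5 EX
c23: I5 WR R0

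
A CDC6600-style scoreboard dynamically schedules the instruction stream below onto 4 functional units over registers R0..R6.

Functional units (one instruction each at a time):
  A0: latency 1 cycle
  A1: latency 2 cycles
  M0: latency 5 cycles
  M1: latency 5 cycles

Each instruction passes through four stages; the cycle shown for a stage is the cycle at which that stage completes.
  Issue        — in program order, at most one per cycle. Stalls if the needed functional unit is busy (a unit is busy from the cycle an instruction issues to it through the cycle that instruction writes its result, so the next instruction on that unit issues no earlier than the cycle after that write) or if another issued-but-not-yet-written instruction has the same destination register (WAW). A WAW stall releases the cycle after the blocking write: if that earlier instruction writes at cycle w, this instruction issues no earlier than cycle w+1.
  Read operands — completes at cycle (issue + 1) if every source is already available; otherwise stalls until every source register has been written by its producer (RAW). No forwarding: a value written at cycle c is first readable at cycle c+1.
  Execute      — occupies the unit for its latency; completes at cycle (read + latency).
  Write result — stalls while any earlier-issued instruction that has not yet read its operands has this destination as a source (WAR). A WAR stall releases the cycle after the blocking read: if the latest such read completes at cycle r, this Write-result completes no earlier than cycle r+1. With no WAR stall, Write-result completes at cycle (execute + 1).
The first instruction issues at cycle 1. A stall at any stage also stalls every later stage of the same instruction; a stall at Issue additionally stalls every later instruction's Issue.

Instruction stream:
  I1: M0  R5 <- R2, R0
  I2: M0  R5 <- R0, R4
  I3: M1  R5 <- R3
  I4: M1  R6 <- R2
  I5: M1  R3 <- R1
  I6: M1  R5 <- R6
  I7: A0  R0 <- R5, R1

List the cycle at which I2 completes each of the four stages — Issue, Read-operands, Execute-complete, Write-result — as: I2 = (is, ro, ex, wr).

I2 = (9, 10, 15, 16)

[I1] 1/2/7/8
[I2] 9/10/15/16  (struct: M0 busy until I1 writes@8)
[I3] 17/18/23/24  (WAW R5: wait I2 write@16)
[I4] 25/26/31/32  (struct: M1 busy until I3 writes@24)
[I5] 33/34/39/40  (struct: M1 busy until I4 writes@32)
[I6] 41/42/47/48  (struct: M1 busy until I5 writes@40)
[I7] 42/49/50/51  (RAW R5: wait I6 write@48)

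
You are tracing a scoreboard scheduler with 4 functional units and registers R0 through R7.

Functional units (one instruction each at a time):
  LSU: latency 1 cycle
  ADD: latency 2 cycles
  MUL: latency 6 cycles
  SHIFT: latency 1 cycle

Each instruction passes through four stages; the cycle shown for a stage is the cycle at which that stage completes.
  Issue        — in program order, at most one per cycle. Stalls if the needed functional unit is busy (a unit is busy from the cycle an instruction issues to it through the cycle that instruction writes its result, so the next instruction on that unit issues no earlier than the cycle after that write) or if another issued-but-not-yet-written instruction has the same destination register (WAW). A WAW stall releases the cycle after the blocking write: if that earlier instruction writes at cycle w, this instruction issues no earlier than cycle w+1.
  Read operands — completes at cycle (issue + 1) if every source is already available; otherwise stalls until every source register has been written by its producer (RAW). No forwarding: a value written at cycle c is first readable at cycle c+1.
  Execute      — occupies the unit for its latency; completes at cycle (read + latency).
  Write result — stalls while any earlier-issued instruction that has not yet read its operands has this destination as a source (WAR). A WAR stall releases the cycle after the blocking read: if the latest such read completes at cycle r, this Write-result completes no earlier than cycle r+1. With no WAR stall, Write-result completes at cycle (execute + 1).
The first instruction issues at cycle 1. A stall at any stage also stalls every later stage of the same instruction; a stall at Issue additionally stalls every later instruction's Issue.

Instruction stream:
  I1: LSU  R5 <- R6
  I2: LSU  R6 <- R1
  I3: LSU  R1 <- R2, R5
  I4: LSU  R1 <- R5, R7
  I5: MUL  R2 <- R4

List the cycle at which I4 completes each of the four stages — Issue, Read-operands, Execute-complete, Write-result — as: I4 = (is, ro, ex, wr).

[I1] 1/2/3/4
[I2] 5/6/7/8  (struct: LSU busy until I1 writes@4)
[I3] 9/10/11/12  (struct: LSU busy until I2 writes@8)
[I4] 13/14/15/16  (struct: LSU busy until I3 writes@12)
[I5] 14/15/21/22

I4 = (13, 14, 15, 16)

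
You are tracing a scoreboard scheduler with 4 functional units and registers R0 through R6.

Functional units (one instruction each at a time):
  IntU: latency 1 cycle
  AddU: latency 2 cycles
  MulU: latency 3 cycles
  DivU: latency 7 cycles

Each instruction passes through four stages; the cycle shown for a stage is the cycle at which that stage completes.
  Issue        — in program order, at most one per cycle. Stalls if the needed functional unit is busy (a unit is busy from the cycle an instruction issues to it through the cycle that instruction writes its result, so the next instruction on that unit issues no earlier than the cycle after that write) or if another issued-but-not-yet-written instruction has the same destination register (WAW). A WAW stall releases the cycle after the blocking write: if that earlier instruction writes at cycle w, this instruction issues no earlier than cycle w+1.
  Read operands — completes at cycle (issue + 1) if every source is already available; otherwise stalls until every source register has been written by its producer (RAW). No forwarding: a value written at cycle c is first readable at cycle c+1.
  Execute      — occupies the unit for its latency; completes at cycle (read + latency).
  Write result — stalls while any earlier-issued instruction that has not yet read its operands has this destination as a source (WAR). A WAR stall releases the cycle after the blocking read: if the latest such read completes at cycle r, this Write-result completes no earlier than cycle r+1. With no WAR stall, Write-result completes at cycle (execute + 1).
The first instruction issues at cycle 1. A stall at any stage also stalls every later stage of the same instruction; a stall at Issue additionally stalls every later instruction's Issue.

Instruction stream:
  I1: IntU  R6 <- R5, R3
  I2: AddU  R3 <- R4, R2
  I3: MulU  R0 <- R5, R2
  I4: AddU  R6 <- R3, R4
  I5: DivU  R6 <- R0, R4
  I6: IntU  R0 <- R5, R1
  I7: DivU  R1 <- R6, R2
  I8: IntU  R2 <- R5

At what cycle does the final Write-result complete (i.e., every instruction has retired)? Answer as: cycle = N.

[I1] 1/2/3/4
[I2] 2/3/5/6
[I3] 3/4/7/8
[I4] 7/8/10/11  (struct: AddU busy until I2 writes@6)
[I5] 12/13/20/21  (WAW R6: wait I4 write@11)
[I6] 13/14/15/16
[I7] 22/23/30/31  (struct: DivU busy until I5 writes@21)
[I8] 23/24/25/26

cycle = 31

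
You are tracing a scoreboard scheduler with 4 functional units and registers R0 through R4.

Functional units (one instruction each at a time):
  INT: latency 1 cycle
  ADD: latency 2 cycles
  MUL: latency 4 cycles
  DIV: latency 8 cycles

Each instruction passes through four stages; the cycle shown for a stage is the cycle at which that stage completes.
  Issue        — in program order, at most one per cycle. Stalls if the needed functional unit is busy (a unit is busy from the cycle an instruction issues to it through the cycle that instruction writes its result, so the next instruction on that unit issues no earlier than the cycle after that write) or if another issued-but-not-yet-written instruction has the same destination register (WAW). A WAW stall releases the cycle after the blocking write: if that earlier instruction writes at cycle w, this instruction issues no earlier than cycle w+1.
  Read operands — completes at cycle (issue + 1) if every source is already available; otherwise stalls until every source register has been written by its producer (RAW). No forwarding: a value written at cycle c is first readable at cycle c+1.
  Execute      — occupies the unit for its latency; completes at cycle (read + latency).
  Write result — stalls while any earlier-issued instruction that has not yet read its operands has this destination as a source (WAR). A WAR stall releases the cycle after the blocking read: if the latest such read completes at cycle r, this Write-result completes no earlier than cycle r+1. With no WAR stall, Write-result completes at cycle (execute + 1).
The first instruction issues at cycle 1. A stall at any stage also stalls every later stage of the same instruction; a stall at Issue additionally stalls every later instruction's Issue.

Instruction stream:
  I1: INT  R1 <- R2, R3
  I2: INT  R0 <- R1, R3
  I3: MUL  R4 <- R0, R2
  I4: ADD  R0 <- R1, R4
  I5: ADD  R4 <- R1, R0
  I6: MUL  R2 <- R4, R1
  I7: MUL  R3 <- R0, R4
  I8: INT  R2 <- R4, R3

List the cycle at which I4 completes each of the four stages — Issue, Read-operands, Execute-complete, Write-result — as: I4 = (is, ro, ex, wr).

I1  is:1  ro:2  ex:3  wr:4
I2  is:5  ro:6  ex:7  wr:8  — struct: INT busy until I1 writes@4
I3  is:6  ro:9  ex:13  wr:14  — RAW R0: wait I2 write@8
I4  is:9  ro:15  ex:17  wr:18  — WAW R0: wait I2 write@8, RAW R4: wait I3 write@14
I5  is:19  ro:20  ex:22  wr:23  — struct: ADD busy until I4 writes@18
I6  is:20  ro:24  ex:28  wr:29  — RAW R4: wait I5 write@23
I7  is:30  ro:31  ex:35  wr:36  — struct: MUL busy until I6 writes@29
I8  is:31  ro:37  ex:38  wr:39  — RAW R3: wait I7 write@36

I4 = (9, 15, 17, 18)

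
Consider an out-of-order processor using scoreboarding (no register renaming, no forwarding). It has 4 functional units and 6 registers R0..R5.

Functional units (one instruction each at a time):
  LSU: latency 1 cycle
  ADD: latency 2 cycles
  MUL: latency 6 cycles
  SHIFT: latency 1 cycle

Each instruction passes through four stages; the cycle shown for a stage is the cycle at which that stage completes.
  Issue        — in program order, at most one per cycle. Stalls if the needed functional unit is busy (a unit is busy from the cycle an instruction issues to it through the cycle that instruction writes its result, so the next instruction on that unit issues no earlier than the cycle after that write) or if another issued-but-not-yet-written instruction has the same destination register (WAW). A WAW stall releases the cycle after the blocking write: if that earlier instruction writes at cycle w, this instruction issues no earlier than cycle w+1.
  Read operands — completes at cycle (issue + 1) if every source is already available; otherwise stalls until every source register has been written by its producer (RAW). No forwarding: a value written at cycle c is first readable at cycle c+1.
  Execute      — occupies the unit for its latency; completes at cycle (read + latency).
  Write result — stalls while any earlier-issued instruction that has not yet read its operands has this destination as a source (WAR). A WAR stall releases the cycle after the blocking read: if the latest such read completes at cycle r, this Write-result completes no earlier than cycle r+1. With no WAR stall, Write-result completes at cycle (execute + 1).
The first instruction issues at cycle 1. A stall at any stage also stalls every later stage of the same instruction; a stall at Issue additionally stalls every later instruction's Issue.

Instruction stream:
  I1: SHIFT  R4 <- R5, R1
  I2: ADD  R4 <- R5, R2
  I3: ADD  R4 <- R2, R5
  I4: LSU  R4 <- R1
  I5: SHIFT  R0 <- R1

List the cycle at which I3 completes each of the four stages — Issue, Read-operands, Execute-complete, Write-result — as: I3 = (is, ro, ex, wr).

c1: issue I1 (SHIFT)
c2: I1 read-ops
c3: I1 finished on SHIFT
c4: I1→R4
c5: issue I2 (ADD)
c6: I2 read-ops
c8: I2 finished on ADD
c9: I2→R4
c10: issue I3 (ADD)
c11: I3 read-ops
c13: I3 finished on ADD
c14: I3→R4
c15: issue I4 (LSU)
c16: I4 read-ops | issue I5 (SHIFT)
c17: I4 finished on LSU | I5 read-ops
c18: I4→R4 | I5 finished on SHIFT
c19: I5→R0

I3 = (10, 11, 13, 14)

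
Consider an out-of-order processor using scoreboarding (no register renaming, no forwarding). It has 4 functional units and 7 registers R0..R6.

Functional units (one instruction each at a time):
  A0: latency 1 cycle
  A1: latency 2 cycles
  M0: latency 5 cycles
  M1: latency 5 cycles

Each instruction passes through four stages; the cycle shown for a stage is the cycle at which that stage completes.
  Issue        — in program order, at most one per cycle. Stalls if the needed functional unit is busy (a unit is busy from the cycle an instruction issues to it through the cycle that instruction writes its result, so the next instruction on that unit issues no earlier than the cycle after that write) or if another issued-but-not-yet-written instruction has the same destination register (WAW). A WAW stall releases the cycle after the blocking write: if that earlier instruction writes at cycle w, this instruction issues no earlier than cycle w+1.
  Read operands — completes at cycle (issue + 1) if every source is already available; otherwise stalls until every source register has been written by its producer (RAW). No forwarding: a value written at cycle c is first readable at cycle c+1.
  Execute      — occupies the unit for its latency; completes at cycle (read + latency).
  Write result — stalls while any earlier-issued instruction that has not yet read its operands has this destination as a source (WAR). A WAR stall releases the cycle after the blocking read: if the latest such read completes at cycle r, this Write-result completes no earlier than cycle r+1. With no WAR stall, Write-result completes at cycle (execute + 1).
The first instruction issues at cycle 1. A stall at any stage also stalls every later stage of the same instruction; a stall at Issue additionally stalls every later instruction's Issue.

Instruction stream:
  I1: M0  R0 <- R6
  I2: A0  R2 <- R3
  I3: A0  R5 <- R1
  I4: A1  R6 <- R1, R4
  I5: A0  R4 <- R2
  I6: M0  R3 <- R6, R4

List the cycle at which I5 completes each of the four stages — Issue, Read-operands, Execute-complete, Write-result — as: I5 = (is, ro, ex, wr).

I5 = (10, 11, 12, 13)

[1] issue I1 (M0)
[2] I1 read-ops, issue I2 (A0)
[3] I2 read-ops
[4] I2 finished on A0
[5] I2→R2
[6] issue I3 (A0)
[7] I1 finished on M0, I3 read-ops, issue I4 (A1)
[8] I1→R0, I3 finished on A0, I4 read-ops
[9] I3→R5
[10] I4 finished on A1, issue I5 (A0)
[11] I4→R6, I5 read-ops, issue I6 (M0)
[12] I5 finished on A0
[13] I5→R4
[14] I6 read-ops
[19] I6 finished on M0
[20] I6→R3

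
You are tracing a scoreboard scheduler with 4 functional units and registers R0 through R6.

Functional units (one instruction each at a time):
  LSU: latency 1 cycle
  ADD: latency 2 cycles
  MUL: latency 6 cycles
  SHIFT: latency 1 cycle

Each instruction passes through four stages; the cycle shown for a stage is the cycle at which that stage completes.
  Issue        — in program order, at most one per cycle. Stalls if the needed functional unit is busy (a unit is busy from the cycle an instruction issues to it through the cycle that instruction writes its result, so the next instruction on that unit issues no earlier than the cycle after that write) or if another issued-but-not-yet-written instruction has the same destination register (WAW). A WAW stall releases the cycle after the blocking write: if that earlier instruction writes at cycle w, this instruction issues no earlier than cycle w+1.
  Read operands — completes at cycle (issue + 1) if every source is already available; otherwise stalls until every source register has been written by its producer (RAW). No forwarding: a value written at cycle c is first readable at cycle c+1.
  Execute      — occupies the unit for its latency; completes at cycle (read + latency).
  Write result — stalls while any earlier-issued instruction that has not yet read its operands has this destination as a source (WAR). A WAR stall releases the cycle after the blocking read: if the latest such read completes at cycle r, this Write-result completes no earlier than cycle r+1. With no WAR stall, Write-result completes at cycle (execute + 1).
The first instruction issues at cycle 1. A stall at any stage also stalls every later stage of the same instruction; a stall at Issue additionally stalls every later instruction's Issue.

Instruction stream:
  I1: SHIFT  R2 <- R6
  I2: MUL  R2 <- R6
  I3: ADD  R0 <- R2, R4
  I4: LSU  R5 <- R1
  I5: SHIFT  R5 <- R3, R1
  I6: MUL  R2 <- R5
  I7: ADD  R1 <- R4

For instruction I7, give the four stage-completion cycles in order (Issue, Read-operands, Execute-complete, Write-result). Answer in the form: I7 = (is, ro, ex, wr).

I7 = (18, 19, 21, 22)

t=1  issue I1 (SHIFT)
t=2  I1 read-ops
t=3  I1 finished on SHIFT
t=4  I1→R2
t=5  issue I2 (MUL)
t=6  I2 read-ops, issue I3 (ADD)
t=7  issue I4 (LSU)
t=8  I4 read-ops
t=9  I4 finished on LSU
t=10  I4→R5
t=11  issue I5 (SHIFT)
t=12  I2 finished on MUL, I5 read-ops
t=13  I2→R2, I5 finished on SHIFT
t=14  I3 read-ops, I5→R5, issue I6 (MUL)
t=15  I6 read-ops
t=16  I3 finished on ADD
t=17  I3→R0
t=18  issue I7 (ADD)
t=19  I7 read-ops
t=21  I6 finished on MUL, I7 finished on ADD
t=22  I6→R2, I7→R1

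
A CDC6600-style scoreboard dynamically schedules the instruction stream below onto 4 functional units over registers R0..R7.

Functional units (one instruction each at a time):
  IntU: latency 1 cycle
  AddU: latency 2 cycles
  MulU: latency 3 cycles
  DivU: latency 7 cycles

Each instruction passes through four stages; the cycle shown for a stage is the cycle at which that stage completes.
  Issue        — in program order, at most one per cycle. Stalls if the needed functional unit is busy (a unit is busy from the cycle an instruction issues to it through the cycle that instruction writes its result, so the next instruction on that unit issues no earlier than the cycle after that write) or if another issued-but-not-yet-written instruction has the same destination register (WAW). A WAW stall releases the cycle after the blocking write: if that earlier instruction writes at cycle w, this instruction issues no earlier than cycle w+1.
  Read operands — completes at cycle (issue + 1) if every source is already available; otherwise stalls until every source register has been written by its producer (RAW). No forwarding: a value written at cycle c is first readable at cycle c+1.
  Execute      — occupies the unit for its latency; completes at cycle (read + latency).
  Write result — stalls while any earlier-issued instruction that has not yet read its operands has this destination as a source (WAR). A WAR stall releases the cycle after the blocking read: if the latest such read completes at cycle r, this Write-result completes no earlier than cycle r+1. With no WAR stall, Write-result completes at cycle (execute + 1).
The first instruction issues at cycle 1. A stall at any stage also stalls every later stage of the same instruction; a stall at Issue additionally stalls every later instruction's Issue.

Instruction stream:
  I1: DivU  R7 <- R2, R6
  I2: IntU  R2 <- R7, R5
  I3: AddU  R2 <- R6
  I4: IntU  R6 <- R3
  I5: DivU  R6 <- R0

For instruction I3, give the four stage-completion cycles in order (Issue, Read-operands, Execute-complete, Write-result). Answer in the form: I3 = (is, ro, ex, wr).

t=1  issue I1 (DivU)
t=2  I1 read-ops · issue I2 (IntU)
t=9  I1 finished on DivU
t=10  I1→R7
t=11  I2 read-ops
t=12  I2 finished on IntU
t=13  I2→R2
t=14  issue I3 (AddU)
t=15  I3 read-ops · issue I4 (IntU)
t=16  I4 read-ops
t=17  I3 finished on AddU · I4 finished on IntU
t=18  I3→R2 · I4→R6
t=19  issue I5 (DivU)
t=20  I5 read-ops
t=27  I5 finished on DivU
t=28  I5→R6

I3 = (14, 15, 17, 18)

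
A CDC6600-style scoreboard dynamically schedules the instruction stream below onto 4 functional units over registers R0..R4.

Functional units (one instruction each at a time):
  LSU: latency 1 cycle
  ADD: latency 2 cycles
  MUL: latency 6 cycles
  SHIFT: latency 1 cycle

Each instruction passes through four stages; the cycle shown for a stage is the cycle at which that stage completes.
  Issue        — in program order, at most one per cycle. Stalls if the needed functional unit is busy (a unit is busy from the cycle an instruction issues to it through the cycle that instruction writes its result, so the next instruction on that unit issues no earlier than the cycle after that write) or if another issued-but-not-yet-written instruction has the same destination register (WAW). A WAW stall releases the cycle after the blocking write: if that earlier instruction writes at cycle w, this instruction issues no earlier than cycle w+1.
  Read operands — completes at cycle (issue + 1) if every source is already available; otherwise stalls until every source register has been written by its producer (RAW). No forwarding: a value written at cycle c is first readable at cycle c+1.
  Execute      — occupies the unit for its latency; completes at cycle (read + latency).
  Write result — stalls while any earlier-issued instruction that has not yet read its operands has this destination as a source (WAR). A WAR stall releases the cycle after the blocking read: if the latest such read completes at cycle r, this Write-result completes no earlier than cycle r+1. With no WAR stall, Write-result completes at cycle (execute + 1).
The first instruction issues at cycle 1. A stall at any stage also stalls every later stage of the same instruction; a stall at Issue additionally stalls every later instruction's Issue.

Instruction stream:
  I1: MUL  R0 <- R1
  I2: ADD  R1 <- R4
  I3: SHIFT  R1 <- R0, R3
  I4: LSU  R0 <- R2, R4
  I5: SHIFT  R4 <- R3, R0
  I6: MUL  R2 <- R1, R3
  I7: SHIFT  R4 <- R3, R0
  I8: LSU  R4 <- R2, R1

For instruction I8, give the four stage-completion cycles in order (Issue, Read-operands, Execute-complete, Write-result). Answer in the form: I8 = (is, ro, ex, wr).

  I1 | 1 | 2 | 8 | 9
  I2 | 2 | 3 | 5 | 6
  I3 | 7 | 10 | 11 | 12   WAW R1: wait I2 write@6 · RAW R0: wait I1 write@9
  I4 | 10 | 11 | 12 | 13   WAW R0: wait I1 write@9
  I5 | 13 | 14 | 15 | 16   struct: SHIFT busy until I3 writes@12
  I6 | 14 | 15 | 21 | 22
  I7 | 17 | 18 | 19 | 20   struct: SHIFT busy until I5 writes@16
  I8 | 21 | 23 | 24 | 25   WAW R4: wait I7 write@20 · RAW R2: wait I6 write@22

I8 = (21, 23, 24, 25)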